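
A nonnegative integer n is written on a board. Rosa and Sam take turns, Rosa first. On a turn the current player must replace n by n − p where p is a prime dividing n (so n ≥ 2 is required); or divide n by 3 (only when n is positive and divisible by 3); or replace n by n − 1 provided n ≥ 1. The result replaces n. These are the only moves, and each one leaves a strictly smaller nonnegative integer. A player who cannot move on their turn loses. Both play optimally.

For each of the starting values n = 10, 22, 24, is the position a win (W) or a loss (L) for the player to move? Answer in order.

10: W, 22: L, 24: W

Use the standard recursion: the mover loses at a terminal position; elsewhere, the mover wins exactly when some move hands the opponent an L position.
n=0: no move → L
n=1: W (go to 0, an L position)
n=2: W (go to 0, an L position)
n=3: W (go to 0, an L position)
n=4: L (options 2(W), 3(W) are all W)
n=5: W (go to 0, an L position)
n=6: W (go to 4, an L position)
n=7: W (go to 0, an L position)
n=8: L (options 6(W), 7(W) are all W)
n=9: W (go to 8, an L position)
n=10: W (go to 8, an L position)
n=11: W (go to 0, an L position)
n=12: W (go to 4, an L position)
n=13: W (go to 0, an L position)
n=14: L (options 7(W), 12(W), 13(W) are all W)
n=15: W (go to 14, an L position)
n=16: W (go to 14, an L position)
n=17: W (go to 0, an L position)
n=18: L (options 6(W), 15(W), 16(W), 17(W) are all W)
n=19: W (go to 0, an L position)
n=20: W (go to 18, an L position)
n=21: W (go to 14, an L position)
n=22: L (options 11(W), 20(W), 21(W) are all W)
n=23: W (go to 0, an L position)
n=24: W (go to 8, an L position)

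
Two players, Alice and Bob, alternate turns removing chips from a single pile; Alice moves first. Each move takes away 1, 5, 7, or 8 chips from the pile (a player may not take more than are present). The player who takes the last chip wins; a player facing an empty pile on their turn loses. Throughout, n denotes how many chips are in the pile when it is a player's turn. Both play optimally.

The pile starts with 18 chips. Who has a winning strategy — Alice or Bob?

Alice wins.

Label each position W (a win for the player to move) or L (a loss). A position with no legal move is L; any other position is W exactly when some move reaches an L, and L when every move reaches a W.
n=0: no move → L
n=1: reaches L-position 0 → W
n=2: only reaches 1(W), which is W → L
n=3: reaches L-position 2 → W
n=4: only reaches 3(W), which is W → L
n=5: reaches L-position 4 → W
n=6: only reaches 5(W), 1(W), all W → L
n=7: reaches L-position 6 → W
n=8: reaches L-position 0 → W
n=9: reaches L-position 4 → W
n=10: reaches L-position 2 → W
n=11: reaches L-position 6 → W
n=12: reaches L-position 4 → W
n=13: reaches L-position 6 → W
n=14: reaches L-position 6 → W
n=15: only reaches 14(W), 10(W), 8(W), 7(W), all W → L
n=16: reaches L-position 15 → W
n=17: only reaches 16(W), 12(W), 10(W), 9(W), all W → L
n=18: reaches L-position 17 → W
The starting position 18 is W: Alice should remove 1, leaving 17, handing over an L position.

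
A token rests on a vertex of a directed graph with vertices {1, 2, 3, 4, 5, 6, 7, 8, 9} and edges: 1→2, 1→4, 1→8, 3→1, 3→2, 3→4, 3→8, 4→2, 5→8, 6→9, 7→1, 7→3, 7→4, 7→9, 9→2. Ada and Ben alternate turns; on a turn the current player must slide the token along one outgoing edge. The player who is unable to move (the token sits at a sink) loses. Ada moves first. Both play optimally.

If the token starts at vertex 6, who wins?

Ben wins.

Compute win/loss labels from the base case upward. A position with no move is L. Any other position is W if it can reach an L in one move, else L.
Every edge goes from a vertex to one that appears earlier in the order 2, 8, 9, 5, 4, 1, 6, 3, 7, so processing vertices in that order labels each vertex after all of its successors.
2: no outgoing edge → L
8: no outgoing edge → L
9: reaches L-position 2 → W
5: reaches L-position 8 → W
4: reaches L-position 2 → W
1: reaches L-position 8 → W
6: only reaches 9(W), which is W → L
3: reaches L-position 8 → W
7: only reaches 3(W), 1(W), 4(W), 9(W), all W → L
The starting position 6 is L: whatever Ada does, the opponent receives a W position.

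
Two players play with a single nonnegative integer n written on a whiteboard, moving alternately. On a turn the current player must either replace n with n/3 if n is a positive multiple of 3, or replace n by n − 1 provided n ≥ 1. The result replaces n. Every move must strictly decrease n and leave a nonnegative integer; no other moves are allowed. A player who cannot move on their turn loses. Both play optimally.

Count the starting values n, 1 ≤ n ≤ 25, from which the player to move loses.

Compute win/loss labels from the base case upward. A position with no move is L. Any other position is W if it can reach an L in one move, else L.
n=0: no move → L
n=1: →0(L), so W
n=2: →1(W) only, which is W, so L
n=3: →2(L), so W
n=4: →3(W) only, which is W, so L
n=5: →4(L), so W
n=6: →2(L), so W
n=7: →6(W) only, which is W, so L
n=8: →7(L), so W
n=9: →3(W), 8(W) — all W, so L
n=10: →9(L), so W
n=11: →10(W) only, which is W, so L
n=12: →4(L), so W
n=13: →12(W) only, which is W, so L
n=14: →13(L), so W
n=15: →5(W), 14(W) — all W, so L
n=16: →15(L), so W
n=17: →16(W) only, which is W, so L
n=18: →17(L), so W
n=19: →18(W) only, which is W, so L
n=20: →19(L), so W
n=21: →7(L), so W
n=22: →21(W) only, which is W, so L
n=23: →22(L), so W
n=24: →8(W), 23(W) — all W, so L
n=25: →24(L), so W
L entries with 1 ≤ n ≤ 25 (n=0 is outside the asked range and is not counted): n = 2, 4, 7, 9, 11, 13, 15, 17, 19, 22, 24; that makes 11.

11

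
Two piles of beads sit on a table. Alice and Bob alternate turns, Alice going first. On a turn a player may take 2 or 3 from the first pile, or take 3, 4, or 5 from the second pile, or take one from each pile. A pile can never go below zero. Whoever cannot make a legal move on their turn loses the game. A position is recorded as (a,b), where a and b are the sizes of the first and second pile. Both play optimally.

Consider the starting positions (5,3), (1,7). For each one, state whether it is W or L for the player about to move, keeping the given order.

Build the W/L table. Terminal = L. A non-terminal position is W if it has a move to some L; otherwise it is L.
No move ever increases a pile, so every position that can arise here has a ≤ 5 and b ≤ 7; it is enough to label the cells with 0 ≤ a ≤ 5 and 0 ≤ b ≤ 7.
Every move lowers a or b (never raises either), so fill the grid row by row in increasing a, and left to right within a row: each cell's successors are then already labelled.
      b=0  b=1  b=2  b=3  b=4  b=5  b=6  b=7
a=0:    L    L    L    W    W    W    W    W
a=1:    L    W    W    W    W    W    L    L
a=2:    W    W    W    L    L    L    W    W
a=3:    W    W    W    L    W    W    W    W
a=4:    W    L    L    W    W    W    W    W
a=5:    L    L    W    W    W    W    W    L
Cells with no legal move (terminal, hence L): (0,0), (0,1), (0,2), (1,0).
The remaining L cells, each justified by listing all of its moves:
(1,6): moves to (1,3)(W), (1,2)(W), (1,1)(W), (0,5)(W); every one is W ⇒ L
(1,7): moves to (1,4)(W), (1,3)(W), (1,2)(W), (0,6)(W); every one is W ⇒ L
(2,3): moves to (0,3)(W), (2,0)(W), (1,2)(W); every one is W ⇒ L
(2,4): moves to (0,4)(W), (2,1)(W), (2,0)(W), (1,3)(W); every one is W ⇒ L
(2,5): moves to (0,5)(W), (2,2)(W), (2,1)(W), (2,0)(W), (1,4)(W); every one is W ⇒ L
(3,3): moves to (1,3)(W), (0,3)(W), (3,0)(W), (2,2)(W); every one is W ⇒ L
(4,1): moves to (2,1)(W), (1,1)(W), (3,0)(W); every one is W ⇒ L
(4,2): moves to (2,2)(W), (1,2)(W), (3,1)(W); every one is W ⇒ L
(5,0): moves to (3,0)(W), (2,0)(W); every one is W ⇒ L
(5,1): moves to (3,1)(W), (2,1)(W), (4,0)(W); every one is W ⇒ L
(5,7): moves to (3,7)(W), (2,7)(W), (5,4)(W), (5,3)(W), (5,2)(W), (4,6)(W); every one is W ⇒ L
Every other cell has at least one move into one of the L cells above, so it is W.
(5,3): the move to (3,3) reaches an L cell, so W
(1,7): one of the L cells justified above, so L

(5,3): W, (1,7): L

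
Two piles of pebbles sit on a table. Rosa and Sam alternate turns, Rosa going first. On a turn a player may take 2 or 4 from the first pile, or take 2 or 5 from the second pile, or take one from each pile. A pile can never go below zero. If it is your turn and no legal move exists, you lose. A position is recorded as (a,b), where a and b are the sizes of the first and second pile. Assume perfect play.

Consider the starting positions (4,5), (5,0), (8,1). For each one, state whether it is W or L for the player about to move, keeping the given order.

Compute win/loss labels from the base case upward. A position with no move is L. Any other position is W if it can reach an L in one move, else L.
No move ever increases a pile, so every position that can arise here has a ≤ 8 and b ≤ 5; it is enough to label the cells with 0 ≤ a ≤ 8 and 0 ≤ b ≤ 5.
Every move lowers a or b (never raises either), so fill the grid row by row in increasing a, and left to right within a row: each cell's successors are then already labelled.
      b=0  b=1  b=2  b=3  b=4  b=5
a=0:    L    L    W    W    L    W
a=1:    L    W    W    L    L    W
a=2:    W    W    L    L    W    W
a=3:    W    L    L    W    W    L
a=4:    W    W    W    W    W    L
a=5:    W    W    W    W    W    W
a=6:    L    L    W    W    L    W
a=7:    L    W    W    L    L    W
a=8:    W    W    L    L    W    W
Cells with no legal move (terminal, hence L): (0,0), (0,1), (1,0).
The remaining L cells, each justified by listing all of its moves:
(0,4): →(0,2)(W) only, which is W, so L
(1,3): →(1,1)(W), (0,2)(W) — all W, so L
(1,4): →(1,2)(W), (0,3)(W) — all W, so L
(2,2): →(0,2)(W), (2,0)(W), (1,1)(W) — all W, so L
(2,3): →(0,3)(W), (2,1)(W), (1,2)(W) — all W, so L
(3,1): →(1,1)(W), (2,0)(W) — all W, so L
(3,2): →(1,2)(W), (3,0)(W), (2,1)(W) — all W, so L
(3,5): →(1,5)(W), (3,3)(W), (3,0)(W), (2,4)(W) — all W, so L
(4,5): →(2,5)(W), (0,5)(W), (4,3)(W), (4,0)(W), (3,4)(W) — all W, so L
(6,0): →(4,0)(W), (2,0)(W) — all W, so L
(6,1): →(4,1)(W), (2,1)(W), (5,0)(W) — all W, so L
(6,4): →(4,4)(W), (2,4)(W), (6,2)(W), (5,3)(W) — all W, so L
(7,0): →(5,0)(W), (3,0)(W) — all W, so L
(7,3): →(5,3)(W), (3,3)(W), (7,1)(W), (6,2)(W) — all W, so L
(7,4): →(5,4)(W), (3,4)(W), (7,2)(W), (6,3)(W) — all W, so L
(8,2): →(6,2)(W), (4,2)(W), (8,0)(W), (7,1)(W) — all W, so L
(8,3): →(6,3)(W), (4,3)(W), (8,1)(W), (7,2)(W) — all W, so L
Every other cell has at least one move into one of the L cells above, so it is W.
(4,5): one of the L cells justified above, so L
(5,0): the move to (1,0) reaches an L cell, so W
(8,1): the move to (6,1) reaches an L cell, so W

(4,5): L, (5,0): W, (8,1): W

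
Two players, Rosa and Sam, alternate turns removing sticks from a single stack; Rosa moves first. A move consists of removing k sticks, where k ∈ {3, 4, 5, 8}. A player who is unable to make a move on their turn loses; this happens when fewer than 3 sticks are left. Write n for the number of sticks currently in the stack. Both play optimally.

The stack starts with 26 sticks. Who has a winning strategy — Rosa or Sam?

Compute win/loss labels from the base case upward. A position with no move is L. Any other position is W if it can reach an L in one move, else L.
n=0: no move → L
n=1: no move → L
n=2: no move → L
n=3: →0(L), so W
n=4: →1(L), so W
n=5: →2(L), so W
n=6: →2(L), so W
n=7: →2(L), so W
n=8: →0(L), so W
n=9: →1(L), so W
n=10: →2(L), so W
n=11: →8(W), 7(W), 6(W), 3(W) — all W, so L
n=12: →9(W), 8(W), 7(W), 4(W) — all W, so L
n=13: →10(W), 9(W), 8(W), 5(W) — all W, so L
n=14: →11(L), so W
n=15: →12(L), so W
n=16: →13(L), so W
n=17: →13(L), so W
n=18: →13(L), so W
n=19: →11(L), so W
n=20: →12(L), so W
n=21: →13(L), so W
n=22: →19(W), 18(W), 17(W), 14(W) — all W, so L
n=23: →20(W), 19(W), 18(W), 15(W) — all W, so L
n=24: →21(W), 20(W), 19(W), 16(W) — all W, so L
n=25: →22(L), so W
n=26: →23(L), so W
The starting position 26 is W: Rosa should remove 3, leaving 23, handing over an L position.

Rosa wins.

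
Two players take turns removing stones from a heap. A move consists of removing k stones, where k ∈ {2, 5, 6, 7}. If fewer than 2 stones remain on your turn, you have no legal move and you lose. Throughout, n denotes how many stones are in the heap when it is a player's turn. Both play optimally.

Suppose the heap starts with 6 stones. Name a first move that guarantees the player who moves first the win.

Remove 2, leaving 4.

Positions with no move are L. A position that does have a move is losing for the player to move precisely when every available move leads to a winning position for the opponent. Fill in the labels:
n=0: no move → L
n=1: no move → L
n=2: W (go to 0, an L position)
n=3: W (go to 1, an L position)
n=4: L (sole option 2(W) is W)
n=5: W (go to 0, an L position)
n=6: W (go to 4, an L position)
From 6, the L positions reachable in one move are: 4, 1, 0. Any move reaching one of these is winning.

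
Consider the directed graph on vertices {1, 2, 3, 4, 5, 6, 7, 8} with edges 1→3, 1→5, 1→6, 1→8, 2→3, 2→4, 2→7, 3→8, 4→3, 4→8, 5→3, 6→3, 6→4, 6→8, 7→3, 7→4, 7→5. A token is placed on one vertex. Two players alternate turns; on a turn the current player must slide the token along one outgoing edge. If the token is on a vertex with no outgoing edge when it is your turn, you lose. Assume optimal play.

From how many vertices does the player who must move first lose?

Work bottom-up. With no move the player to move loses. Otherwise the position is W if at least one move leads to an L position for the opponent, and L if every move leads to a W.
Every edge goes from a vertex to one that appears earlier in the order 8, 3, 5, 4, 6, 7, 2, 1, so processing vertices in that order labels each vertex after all of its successors.
8: no outgoing edge → L
3: can move to 8, which is L ⇒ W
5: the only move is to 3(W), a W ⇒ L
4: can move to 8, which is L ⇒ W
6: can move to 8, which is L ⇒ W
7: can move to 5, which is L ⇒ W
2: moves to 7(W), 4(W), 3(W); every one is W ⇒ L
1: can move to 5, which is L ⇒ W
The L vertices are 2, 5, 8; that is 3 in all.

3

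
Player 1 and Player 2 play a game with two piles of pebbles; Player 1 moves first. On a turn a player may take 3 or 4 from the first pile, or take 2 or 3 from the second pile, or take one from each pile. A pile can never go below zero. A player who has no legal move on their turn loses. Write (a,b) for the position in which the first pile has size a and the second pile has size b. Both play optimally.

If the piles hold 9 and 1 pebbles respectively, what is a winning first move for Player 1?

Move to (6,1).

Label each position W (a win for the player to move) or L (a loss). A position with no legal move is L; any other position is W exactly when some move reaches an L, and L when every move reaches a W.
No move ever increases a pile, so every position that can arise here has a ≤ 9 and b ≤ 1; it is enough to label the cells with 0 ≤ a ≤ 9 and 0 ≤ b ≤ 1.
Every move lowers a or b (never raises either), so fill the grid row by row in increasing a, and left to right within a row: each cell's successors are then already labelled.
      b=0  b=1
a=0:    L    L
a=1:    L    W
a=2:    L    W
a=3:    W    W
a=4:    W    W
a=5:    W    L
a=6:    W    L
a=7:    L    L
a=8:    L    W
a=9:    L    W
Cells with no legal move (terminal, hence L): (0,0), (0,1), (1,0), (2,0).
The remaining L cells, each justified by listing all of its moves:
(5,1): moves to (2,1)(W), (1,1)(W), (4,0)(W); every one is W ⇒ L
(6,1): moves to (3,1)(W), (2,1)(W), (5,0)(W); every one is W ⇒ L
(7,0): moves to (4,0)(W), (3,0)(W); every one is W ⇒ L
(7,1): moves to (4,1)(W), (3,1)(W), (6,0)(W); every one is W ⇒ L
(8,0): moves to (5,0)(W), (4,0)(W); every one is W ⇒ L
(9,0): moves to (6,0)(W), (5,0)(W); every one is W ⇒ L
Every other cell has at least one move into one of the L cells above, so it is W.
From (9,1), the L positions reachable in one move are: (6,1), (5,1), (8,0). Any move reaching one of these is winning.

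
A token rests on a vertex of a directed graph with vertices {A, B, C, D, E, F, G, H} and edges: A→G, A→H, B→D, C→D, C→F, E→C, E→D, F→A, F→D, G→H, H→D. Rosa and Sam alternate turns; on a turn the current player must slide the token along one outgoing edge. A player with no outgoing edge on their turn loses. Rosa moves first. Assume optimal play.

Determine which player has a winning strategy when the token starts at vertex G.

Sam wins.

Work bottom-up. With no move the player to move loses. Otherwise the position is W if at least one move leads to an L position for the opponent, and L if every move leads to a W.
Every edge goes from a vertex to one that appears earlier in the order D, H, G, A, F, C, B, E, so processing vertices in that order labels each vertex after all of its successors.
D: no outgoing edge → L
H: W (go to D, an L position)
G: L (sole option H(W) is W)
A: W (go to G, an L position)
F: W (go to D, an L position)
C: W (go to D, an L position)
B: W (go to D, an L position)
E: W (go to D, an L position)
Every move from G reaches a W position, so the mover loses.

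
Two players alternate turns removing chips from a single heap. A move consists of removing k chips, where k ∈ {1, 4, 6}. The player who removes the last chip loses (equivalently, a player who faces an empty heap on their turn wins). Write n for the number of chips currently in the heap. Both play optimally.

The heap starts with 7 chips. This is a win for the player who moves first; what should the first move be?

Remove 1, leaving 6.

Compute win/loss labels from the base case upward. A position with no move is W. Any other position is W if it can reach an L in one move, else L.
n=0: no move; the opponent has just taken the last chip and therefore loses → W
n=1: the only move is to 0(W), a W ⇒ L
n=2: can move to 1, which is L ⇒ W
n=3: the only move is to 2(W), a W ⇒ L
n=4: can move to 3, which is L ⇒ W
n=5: can move to 1, which is L ⇒ W
n=6: moves to 5(W), 2(W), 0(W); every one is W ⇒ L
n=7: can move to 6, which is L ⇒ W
From 7, the L positions reachable in one move are: 6, 3, 1. Any move reaching one of these is winning.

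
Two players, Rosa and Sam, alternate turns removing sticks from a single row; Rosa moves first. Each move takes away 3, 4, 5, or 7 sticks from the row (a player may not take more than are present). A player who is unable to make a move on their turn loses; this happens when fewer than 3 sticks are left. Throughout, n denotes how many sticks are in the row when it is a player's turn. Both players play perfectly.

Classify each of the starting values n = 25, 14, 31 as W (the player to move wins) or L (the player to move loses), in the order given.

Positions with no move are L. A position that does have a move is losing for the player to move precisely when every available move leads to a winning position for the opponent. Fill in the labels:
n=0: no move → L
n=1: no move → L
n=2: no move → L
n=3: W (go to 0, an L position)
n=4: W (go to 1, an L position)
n=5: W (go to 2, an L position)
n=6: W (go to 2, an L position)
n=7: W (go to 2, an L position)
n=8: W (go to 1, an L position)
n=9: W (go to 2, an L position)
n=10: L (options 7(W), 6(W), 5(W), 3(W) are all W)
n=11: L (options 8(W), 7(W), 6(W), 4(W) are all W)
n=12: L (options 9(W), 8(W), 7(W), 5(W) are all W)
n=13: W (go to 10, an L position)
n=14: W (go to 11, an L position)
n=15: W (go to 12, an L position)
n=16: W (go to 12, an L position)
n=17: W (go to 12, an L position)
n=18: W (go to 11, an L position)
n=19: W (go to 12, an L position)
n=20: L (options 17(W), 16(W), 15(W), 13(W) are all W)
n=21: L (options 18(W), 17(W), 16(W), 14(W) are all W)
n=22: L (options 19(W), 18(W), 17(W), 15(W) are all W)
n=23: W (go to 20, an L position)
n=24: W (go to 21, an L position)
n=25: W (go to 22, an L position)
n=26: W (go to 22, an L position)
n=27: W (go to 22, an L position)
n=28: W (go to 21, an L position)
n=29: W (go to 22, an L position)
n=30: L (options 27(W), 26(W), 25(W), 23(W) are all W)
n=31: L (options 28(W), 27(W), 26(W), 24(W) are all W)

25: W, 14: W, 31: L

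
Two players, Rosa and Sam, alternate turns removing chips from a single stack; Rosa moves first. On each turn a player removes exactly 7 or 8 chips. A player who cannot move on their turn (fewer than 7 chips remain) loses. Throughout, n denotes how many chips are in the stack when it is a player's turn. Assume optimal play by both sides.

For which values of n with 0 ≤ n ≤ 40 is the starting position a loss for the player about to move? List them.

0, 1, 2, 3, 4, 5, 6, 15, 16, 17, 18, 19, 20, 21, 30, 31, 32, 33, 34, 35, 36

Work bottom-up. With no move the player to move loses. Otherwise the position is W if at least one move leads to an L position for the opponent, and L if every move leads to a W.
n=0: no move → L
n=1: no move → L
n=2: no move → L
n=3: no move → L
n=4: no move → L
n=5: no move → L
n=6: no move → L
n=7: reaches L-position 0 → W
n=8: reaches L-position 1 → W
n=9: reaches L-position 2 → W
n=10: reaches L-position 3 → W
n=11: reaches L-position 4 → W
n=12: reaches L-position 5 → W
n=13: reaches L-position 6 → W
n=14: reaches L-position 6 → W
n=15: only reaches 8(W), 7(W), all W → L
n=16: only reaches 9(W), 8(W), all W → L
n=17: only reaches 10(W), 9(W), all W → L
n=18: only reaches 11(W), 10(W), all W → L
n=19: only reaches 12(W), 11(W), all W → L
n=20: only reaches 13(W), 12(W), all W → L
n=21: only reaches 14(W), 13(W), all W → L
n=22: reaches L-position 15 → W
n=23: reaches L-position 16 → W
n=24: reaches L-position 17 → W
n=25: reaches L-position 18 → W
n=26: reaches L-position 19 → W
n=27: reaches L-position 20 → W
n=28: reaches L-position 21 → W
n=29: reaches L-position 21 → W
n=30: only reaches 23(W), 22(W), all W → L
n=31: only reaches 24(W), 23(W), all W → L
n=32: only reaches 25(W), 24(W), all W → L
n=33: only reaches 26(W), 25(W), all W → L
n=34: only reaches 27(W), 26(W), all W → L
n=35: only reaches 28(W), 27(W), all W → L
n=36: only reaches 29(W), 28(W), all W → L
n=37: reaches L-position 30 → W
n=38: reaches L-position 31 → W
n=39: reaches L-position 32 → W
n=40: reaches L-position 33 → W
Reading off the rows marked L gives the requested list; there are 21 such values of n.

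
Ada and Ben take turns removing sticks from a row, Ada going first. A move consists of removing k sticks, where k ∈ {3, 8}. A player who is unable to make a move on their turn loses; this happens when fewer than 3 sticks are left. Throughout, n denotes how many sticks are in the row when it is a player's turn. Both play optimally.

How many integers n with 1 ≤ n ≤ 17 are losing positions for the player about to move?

Compute win/loss labels from the base case upward. A position with no move is L. Any other position is W if it can reach an L in one move, else L.
n=0: no move → L
n=1: no move → L
n=2: no move → L
n=3: W (go to 0, an L position)
n=4: W (go to 1, an L position)
n=5: W (go to 2, an L position)
n=6: L (sole option 3(W) is W)
n=7: L (sole option 4(W) is W)
n=8: W (go to 0, an L position)
n=9: W (go to 6, an L position)
n=10: W (go to 7, an L position)
n=11: L (options 8(W), 3(W) are all W)
n=12: L (options 9(W), 4(W) are all W)
n=13: L (options 10(W), 5(W) are all W)
n=14: W (go to 11, an L position)
n=15: W (go to 12, an L position)
n=16: W (go to 13, an L position)
n=17: L (options 14(W), 9(W) are all W)
L entries with 1 ≤ n ≤ 17 (n=0 is outside the asked range and is not counted): n = 1, 2, 6, 7, 11, 12, 13, 17; that makes 8.

8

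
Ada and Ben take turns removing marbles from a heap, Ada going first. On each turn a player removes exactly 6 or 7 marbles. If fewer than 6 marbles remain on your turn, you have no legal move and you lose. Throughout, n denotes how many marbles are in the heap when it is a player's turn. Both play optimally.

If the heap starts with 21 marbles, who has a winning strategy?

Ada wins.

Classify positions by backward induction: terminal positions (no move available) are L. From any other position, the mover wins iff some move reaches an L.
n=0: no move → L
n=1: no move → L
n=2: no move → L
n=3: no move → L
n=4: no move → L
n=5: no move → L
n=6: →0(L), so W
n=7: →1(L), so W
n=8: →2(L), so W
n=9: →3(L), so W
n=10: →4(L), so W
n=11: →5(L), so W
n=12: →5(L), so W
n=13: →7(W), 6(W) — all W, so L
n=14: →8(W), 7(W) — all W, so L
n=15: →9(W), 8(W) — all W, so L
n=16: →10(W), 9(W) — all W, so L
n=17: →11(W), 10(W) — all W, so L
n=18: →12(W), 11(W) — all W, so L
n=19: →13(L), so W
n=20: →14(L), so W
n=21: →15(L), so W
The starting position 21 is W: Ada should remove 6, leaving 15, handing over an L position.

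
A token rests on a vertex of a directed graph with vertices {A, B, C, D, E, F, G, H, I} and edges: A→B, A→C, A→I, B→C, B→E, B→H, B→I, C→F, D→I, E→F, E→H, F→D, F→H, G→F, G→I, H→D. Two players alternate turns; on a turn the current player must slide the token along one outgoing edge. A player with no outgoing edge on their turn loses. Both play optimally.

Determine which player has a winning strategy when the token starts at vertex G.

The first player wins.

Use the standard recursion: the mover loses at a terminal position; elsewhere, the mover wins exactly when some move hands the opponent an L position.
Every edge goes from a vertex to one that appears earlier in the order I, D, H, F, G, E, C, B, A, so processing vertices in that order labels each vertex after all of its successors.
I: no outgoing edge → L
D: W (go to I, an L position)
H: L (sole option D(W) is W)
F: W (go to H, an L position)
G: W (go to I, an L position)
E: W (go to H, an L position)
C: L (sole option F(W) is W)
B: W (go to C, an L position)
A: W (go to C, an L position)
The starting position G is W: the player to move should move to I, handing over an L position.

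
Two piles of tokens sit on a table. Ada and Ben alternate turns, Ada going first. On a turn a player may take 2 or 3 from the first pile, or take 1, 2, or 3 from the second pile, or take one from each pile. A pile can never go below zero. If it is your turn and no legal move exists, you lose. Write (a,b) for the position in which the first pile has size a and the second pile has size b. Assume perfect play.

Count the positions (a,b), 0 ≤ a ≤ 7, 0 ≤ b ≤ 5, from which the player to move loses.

14

Compute win/loss labels from the base case upward. A position with no move is L. Any other position is W if it can reach an L in one move, else L.
Every move lowers a or b (never raises either), so fill the grid row by row in increasing a, and left to right within a row: each cell's successors are then already labelled.
      b=0  b=1  b=2  b=3  b=4  b=5
a=0:    L    W    W    W    L    W
a=1:    L    W    W    W    L    W
a=2:    W    W    L    W    W    W
a=3:    W    L    W    W    W    L
a=4:    W    L    W    W    W    L
a=5:    L    W    W    W    L    W
a=6:    L    W    W    W    L    W
a=7:    W    W    L    W    W    W
Cells with no legal move (terminal, hence L): (0,0), (1,0).
The remaining L cells, each justified by listing all of its moves:
(0,4): only reaches (0,3)(W), (0,2)(W), (0,1)(W), all W → L
(1,4): only reaches (1,3)(W), (1,2)(W), (1,1)(W), (0,3)(W), all W → L
(2,2): only reaches (0,2)(W), (2,1)(W), (2,0)(W), (1,1)(W), all W → L
(3,1): only reaches (1,1)(W), (0,1)(W), (3,0)(W), (2,0)(W), all W → L
(3,5): only reaches (1,5)(W), (0,5)(W), (3,4)(W), (3,3)(W), (3,2)(W), (2,4)(W), all W → L
(4,1): only reaches (2,1)(W), (1,1)(W), (4,0)(W), (3,0)(W), all W → L
(4,5): only reaches (2,5)(W), (1,5)(W), (4,4)(W), (4,3)(W), (4,2)(W), (3,4)(W), all W → L
(5,0): only reaches (3,0)(W), (2,0)(W), all W → L
(5,4): only reaches (3,4)(W), (2,4)(W), (5,3)(W), (5,2)(W), (5,1)(W), (4,3)(W), all W → L
(6,0): only reaches (4,0)(W), (3,0)(W), all W → L
(6,4): only reaches (4,4)(W), (3,4)(W), (6,3)(W), (6,2)(W), (6,1)(W), (5,3)(W), all W → L
(7,2): only reaches (5,2)(W), (4,2)(W), (7,1)(W), (7,0)(W), (6,1)(W), all W → L
Every other cell has at least one move into one of the L cells above, so it is W.
L cells per row: a=0: 2, a=1: 2, a=2: 1, a=3: 2, a=4: 2, a=5: 2, a=6: 2, a=7: 1; total 14.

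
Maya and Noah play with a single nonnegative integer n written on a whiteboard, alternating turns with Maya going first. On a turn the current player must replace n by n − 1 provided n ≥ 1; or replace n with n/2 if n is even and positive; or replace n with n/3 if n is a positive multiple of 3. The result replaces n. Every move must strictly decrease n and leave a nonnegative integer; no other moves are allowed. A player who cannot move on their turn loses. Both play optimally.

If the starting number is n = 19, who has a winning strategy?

Use the standard recursion: the mover loses at a terminal position; elsewhere, the mover wins exactly when some move hands the opponent an L position.
n=0: no move → L
n=1: →0(L), so W
n=2: →1(W) only, which is W, so L
n=3: →2(L), so W
n=4: →2(L), so W
n=5: →4(W) only, which is W, so L
n=6: →2(L), so W
n=7: →6(W) only, which is W, so L
n=8: →7(L), so W
n=9: →3(W), 8(W) — all W, so L
n=10: →5(L), so W
n=11: →10(W) only, which is W, so L
n=12: →11(L), so W
n=13: →12(W) only, which is W, so L
n=14: →7(L), so W
n=15: →5(L), so W
n=16: →8(W), 15(W) — all W, so L
n=17: →16(L), so W
n=18: →9(L), so W
n=19: →18(W) only, which is W, so L
Every move from 19 reaches a W position, so the mover loses.

Noah wins.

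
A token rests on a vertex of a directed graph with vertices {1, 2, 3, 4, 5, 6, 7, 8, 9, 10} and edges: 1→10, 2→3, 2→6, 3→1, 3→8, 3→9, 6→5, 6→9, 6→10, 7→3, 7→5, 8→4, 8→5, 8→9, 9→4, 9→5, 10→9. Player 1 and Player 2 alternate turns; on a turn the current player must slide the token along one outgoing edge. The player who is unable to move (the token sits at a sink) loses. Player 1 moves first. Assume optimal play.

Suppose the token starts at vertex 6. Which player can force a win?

Compute win/loss labels from the base case upward. A position with no move is L. Any other position is W if it can reach an L in one move, else L.
Every edge goes from a vertex to one that appears earlier in the order 5, 4, 9, 10, 8, 1, 3, 6, 7, 2, so processing vertices in that order labels each vertex after all of its successors.
5: no outgoing edge → L
4: no outgoing edge → L
9: reaches L-position 4 → W
10: only reaches 9(W), which is W → L
8: reaches L-position 4 → W
1: reaches L-position 10 → W
3: only reaches 1(W), 8(W), 9(W), all W → L
6: reaches L-position 10 → W
7: reaches L-position 3 → W
2: reaches L-position 3 → W
The starting position 6 is W: Player 1 should move to 10, handing over an L position.

Player 1 wins.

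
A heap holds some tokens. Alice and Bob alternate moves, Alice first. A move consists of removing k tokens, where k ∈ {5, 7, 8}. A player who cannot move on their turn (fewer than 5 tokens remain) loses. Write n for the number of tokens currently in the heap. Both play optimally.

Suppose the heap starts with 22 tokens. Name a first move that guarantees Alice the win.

Remove 5, leaving 17.

Classify positions by backward induction: terminal positions (no move available) are L. From any other position, the mover wins iff some move reaches an L.
n=0: no move → L
n=1: no move → L
n=2: no move → L
n=3: no move → L
n=4: no move → L
n=5: W (go to 0, an L position)
n=6: W (go to 1, an L position)
n=7: W (go to 2, an L position)
n=8: W (go to 3, an L position)
n=9: W (go to 4, an L position)
n=10: W (go to 3, an L position)
n=11: W (go to 4, an L position)
n=12: W (go to 4, an L position)
n=13: L (options 8(W), 6(W), 5(W) are all W)
n=14: L (options 9(W), 7(W), 6(W) are all W)
n=15: L (options 10(W), 8(W), 7(W) are all W)
n=16: L (options 11(W), 9(W), 8(W) are all W)
n=17: L (options 12(W), 10(W), 9(W) are all W)
n=18: W (go to 13, an L position)
n=19: W (go to 14, an L position)
n=20: W (go to 15, an L position)
n=21: W (go to 16, an L position)
n=22: W (go to 17, an L position)
From 22, the L positions reachable in one move are: 17, 15, 14. Any move reaching one of these is winning.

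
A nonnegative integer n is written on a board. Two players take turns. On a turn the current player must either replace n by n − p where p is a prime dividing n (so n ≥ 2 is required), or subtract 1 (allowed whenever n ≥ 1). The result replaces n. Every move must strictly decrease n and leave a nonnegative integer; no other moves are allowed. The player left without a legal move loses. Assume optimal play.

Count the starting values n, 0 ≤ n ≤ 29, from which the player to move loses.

Use the standard recursion: the mover loses at a terminal position; elsewhere, the mover wins exactly when some move hands the opponent an L position.
n=0: no move → L
n=1: can move to 0, which is L ⇒ W
n=2: can move to 0, which is L ⇒ W
n=3: can move to 0, which is L ⇒ W
n=4: moves to 2(W), 3(W); every one is W ⇒ L
n=5: can move to 0, which is L ⇒ W
n=6: can move to 4, which is L ⇒ W
n=7: can move to 0, which is L ⇒ W
n=8: moves to 6(W), 7(W); every one is W ⇒ L
n=9: can move to 8, which is L ⇒ W
n=10: can move to 8, which is L ⇒ W
n=11: can move to 0, which is L ⇒ W
n=12: moves to 9(W), 10(W), 11(W); every one is W ⇒ L
n=13: can move to 0, which is L ⇒ W
n=14: can move to 12, which is L ⇒ W
n=15: can move to 12, which is L ⇒ W
n=16: moves to 14(W), 15(W); every one is W ⇒ L
n=17: can move to 0, which is L ⇒ W
n=18: can move to 16, which is L ⇒ W
n=19: can move to 0, which is L ⇒ W
n=20: moves to 15(W), 18(W), 19(W); every one is W ⇒ L
n=21: can move to 20, which is L ⇒ W
n=22: can move to 20, which is L ⇒ W
n=23: can move to 0, which is L ⇒ W
n=24: moves to 21(W), 22(W), 23(W); every one is W ⇒ L
n=25: can move to 20, which is L ⇒ W
n=26: can move to 24, which is L ⇒ W
n=27: can move to 24, which is L ⇒ W
n=28: moves to 21(W), 26(W), 27(W); every one is W ⇒ L
n=29: can move to 0, which is L ⇒ W
L entries with 0 ≤ n ≤ 29: n = 0, 4, 8, 12, 16, 20, 24, 28; that makes 8.

8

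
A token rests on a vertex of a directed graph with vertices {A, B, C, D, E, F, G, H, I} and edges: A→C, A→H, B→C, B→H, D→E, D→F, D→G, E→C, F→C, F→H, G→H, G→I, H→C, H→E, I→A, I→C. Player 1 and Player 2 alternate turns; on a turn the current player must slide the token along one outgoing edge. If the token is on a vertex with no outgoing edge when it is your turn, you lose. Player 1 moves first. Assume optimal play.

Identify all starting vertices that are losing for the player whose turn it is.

C, G

Build the W/L table. Terminal = L. A non-terminal position is W if it has a move to some L; otherwise it is L.
Every edge goes from a vertex to one that appears earlier in the order C, E, H, A, I, G, F, D, B, so processing vertices in that order labels each vertex after all of its successors.
C: no outgoing edge → L
E: W (go to C, an L position)
H: W (go to C, an L position)
A: W (go to C, an L position)
I: W (go to C, an L position)
G: L (options I(W), H(W) are all W)
F: W (go to C, an L position)
D: W (go to G, an L position)
B: W (go to C, an L position)
The losing starting vertices are exactly the entries labelled L in this table (2 of them).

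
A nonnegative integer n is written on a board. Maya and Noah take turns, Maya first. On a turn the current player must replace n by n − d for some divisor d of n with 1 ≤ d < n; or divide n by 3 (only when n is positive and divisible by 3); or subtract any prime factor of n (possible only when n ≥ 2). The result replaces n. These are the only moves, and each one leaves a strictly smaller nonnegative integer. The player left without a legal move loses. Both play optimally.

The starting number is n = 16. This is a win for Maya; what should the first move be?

Move to 14.

Compute win/loss labels from the base case upward. A position with no move is L. Any other position is W if it can reach an L in one move, else L.
n=0: no move → L
n=1: no move → L
n=2: →0(L), so W
n=3: →0(L), so W
n=4: →2(W), 3(W) — all W, so L
n=5: →0(L), so W
n=6: →4(L), so W
n=7: →0(L), so W
n=8: →4(L), so W
n=9: →3(W), 6(W), 8(W) — all W, so L
n=10: →9(L), so W
n=11: →0(L), so W
n=12: →4(L), so W
n=13: →0(L), so W
n=14: →7(W), 12(W), 13(W) — all W, so L
n=15: →14(L), so W
n=16: →14(L), so W
From 16, the L positions reachable in one move are: 14.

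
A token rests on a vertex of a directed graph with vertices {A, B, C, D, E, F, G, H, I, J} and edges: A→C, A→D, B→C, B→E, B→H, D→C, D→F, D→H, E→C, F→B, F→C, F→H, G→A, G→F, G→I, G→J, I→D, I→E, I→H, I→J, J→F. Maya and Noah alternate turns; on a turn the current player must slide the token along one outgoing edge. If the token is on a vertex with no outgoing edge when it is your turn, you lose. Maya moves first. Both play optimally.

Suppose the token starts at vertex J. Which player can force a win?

Positions with no move are L. A position that does have a move is losing for the player to move precisely when every available move leads to a winning position for the opponent. Fill in the labels:
Every edge goes from a vertex to one that appears earlier in the order H, C, E, B, F, J, D, I, A, G, so processing vertices in that order labels each vertex after all of its successors.
H: no outgoing edge → L
C: no outgoing edge → L
E: can move to C, which is L ⇒ W
B: can move to C, which is L ⇒ W
F: can move to C, which is L ⇒ W
J: the only move is to F(W), a W ⇒ L
D: can move to C, which is L ⇒ W
I: can move to J, which is L ⇒ W
A: can move to C, which is L ⇒ W
G: can move to J, which is L ⇒ W
The starting position J is L: whatever Maya does, the opponent receives a W position.

Noah wins.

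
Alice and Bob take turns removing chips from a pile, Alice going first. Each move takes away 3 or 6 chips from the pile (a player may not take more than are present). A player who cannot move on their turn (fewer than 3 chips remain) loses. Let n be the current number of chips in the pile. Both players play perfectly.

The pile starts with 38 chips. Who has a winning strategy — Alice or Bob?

Build the W/L table. Terminal = L. A non-terminal position is W if it has a move to some L; otherwise it is L.
n=0: no move → L
n=1: no move → L
n=2: no move → L
n=3: →0(L), so W
n=4: →1(L), so W
n=5: →2(L), so W
n=6: →0(L), so W
n=7: →1(L), so W
n=8: →2(L), so W
n=9: →6(W), 3(W) — all W, so L
n=10: →7(W), 4(W) — all W, so L
n=11: →8(W), 5(W) — all W, so L
n=12: →9(L), so W
n=13: →10(L), so W
n=14: →11(L), so W
n=15: →9(L), so W
n=16: →10(L), so W
n=17: →11(L), so W
n=18: →15(W), 12(W) — all W, so L
n=19: →16(W), 13(W) — all W, so L
n=20: →17(W), 14(W) — all W, so L
n=21: →18(L), so W
n=22: →19(L), so W
n=23: →20(L), so W
n=24: →18(L), so W
n=25: →19(L), so W
n=26: →20(L), so W
n=27: →24(W), 21(W) — all W, so L
n=28: →25(W), 22(W) — all W, so L
n=29: →26(W), 23(W) — all W, so L
n=30: →27(L), so W
n=31: →28(L), so W
n=32: →29(L), so W
n=33: →27(L), so W
n=34: →28(L), so W
n=35: →29(L), so W
n=36: →33(W), 30(W) — all W, so L
n=37: →34(W), 31(W) — all W, so L
n=38: →35(W), 32(W) — all W, so L
The starting position 38 is L: whatever Alice does, the opponent receives a W position.

Bob wins.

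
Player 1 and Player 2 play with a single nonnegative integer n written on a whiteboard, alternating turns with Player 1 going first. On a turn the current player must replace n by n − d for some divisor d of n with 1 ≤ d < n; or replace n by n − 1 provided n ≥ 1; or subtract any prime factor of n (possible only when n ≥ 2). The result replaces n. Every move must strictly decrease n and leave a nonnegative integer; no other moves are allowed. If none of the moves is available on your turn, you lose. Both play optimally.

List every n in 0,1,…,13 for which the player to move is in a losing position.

0, 4, 9

Classify positions by backward induction: terminal positions (no move available) are L. From any other position, the mover wins iff some move reaches an L.
n=0: no move → L
n=1: reaches L-position 0 → W
n=2: reaches L-position 0 → W
n=3: reaches L-position 0 → W
n=4: only reaches 2(W), 3(W), all W → L
n=5: reaches L-position 0 → W
n=6: reaches L-position 4 → W
n=7: reaches L-position 0 → W
n=8: reaches L-position 4 → W
n=9: only reaches 6(W), 8(W), all W → L
n=10: reaches L-position 9 → W
n=11: reaches L-position 0 → W
n=12: reaches L-position 9 → W
n=13: reaches L-position 0 → W
The losing starting values of n are exactly the entries labelled L in this table (3 of them).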